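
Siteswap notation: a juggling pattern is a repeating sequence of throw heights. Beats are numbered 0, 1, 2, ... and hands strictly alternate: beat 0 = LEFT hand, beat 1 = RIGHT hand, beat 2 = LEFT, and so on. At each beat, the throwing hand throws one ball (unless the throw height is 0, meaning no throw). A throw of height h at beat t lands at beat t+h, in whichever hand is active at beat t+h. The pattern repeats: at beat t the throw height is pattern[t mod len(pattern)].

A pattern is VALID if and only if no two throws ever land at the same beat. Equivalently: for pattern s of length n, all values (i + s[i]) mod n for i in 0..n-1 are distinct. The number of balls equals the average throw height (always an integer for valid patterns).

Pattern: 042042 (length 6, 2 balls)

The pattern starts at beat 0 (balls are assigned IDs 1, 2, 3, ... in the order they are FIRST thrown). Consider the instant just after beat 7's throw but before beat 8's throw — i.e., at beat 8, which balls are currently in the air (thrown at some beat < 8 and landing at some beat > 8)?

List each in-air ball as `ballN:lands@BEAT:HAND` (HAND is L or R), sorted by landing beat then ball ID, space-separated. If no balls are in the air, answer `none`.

Beat 1 (R): throw ball1 h=4 -> lands@5:R; in-air after throw: [b1@5:R]
Beat 2 (L): throw ball2 h=2 -> lands@4:L; in-air after throw: [b2@4:L b1@5:R]
Beat 4 (L): throw ball2 h=4 -> lands@8:L; in-air after throw: [b1@5:R b2@8:L]
Beat 5 (R): throw ball1 h=2 -> lands@7:R; in-air after throw: [b1@7:R b2@8:L]
Beat 7 (R): throw ball1 h=4 -> lands@11:R; in-air after throw: [b2@8:L b1@11:R]
Beat 8 (L): throw ball2 h=2 -> lands@10:L; in-air after throw: [b2@10:L b1@11:R]

Answer: ball1:lands@11:R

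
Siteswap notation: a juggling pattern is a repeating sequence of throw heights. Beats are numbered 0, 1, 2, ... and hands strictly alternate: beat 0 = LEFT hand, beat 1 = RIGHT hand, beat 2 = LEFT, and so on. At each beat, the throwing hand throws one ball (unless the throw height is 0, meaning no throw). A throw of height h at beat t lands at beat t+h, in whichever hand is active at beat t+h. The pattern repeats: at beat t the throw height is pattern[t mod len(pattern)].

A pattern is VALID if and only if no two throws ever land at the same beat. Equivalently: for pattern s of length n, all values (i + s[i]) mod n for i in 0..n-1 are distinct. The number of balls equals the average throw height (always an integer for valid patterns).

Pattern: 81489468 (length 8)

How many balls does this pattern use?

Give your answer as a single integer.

Pattern = [8, 1, 4, 8, 9, 4, 6, 8], length n = 8
  position 0: throw height = 8, running sum = 8
  position 1: throw height = 1, running sum = 9
  position 2: throw height = 4, running sum = 13
  position 3: throw height = 8, running sum = 21
  position 4: throw height = 9, running sum = 30
  position 5: throw height = 4, running sum = 34
  position 6: throw height = 6, running sum = 40
  position 7: throw height = 8, running sum = 48
Total sum = 48; balls = sum / n = 48 / 8 = 6

Answer: 6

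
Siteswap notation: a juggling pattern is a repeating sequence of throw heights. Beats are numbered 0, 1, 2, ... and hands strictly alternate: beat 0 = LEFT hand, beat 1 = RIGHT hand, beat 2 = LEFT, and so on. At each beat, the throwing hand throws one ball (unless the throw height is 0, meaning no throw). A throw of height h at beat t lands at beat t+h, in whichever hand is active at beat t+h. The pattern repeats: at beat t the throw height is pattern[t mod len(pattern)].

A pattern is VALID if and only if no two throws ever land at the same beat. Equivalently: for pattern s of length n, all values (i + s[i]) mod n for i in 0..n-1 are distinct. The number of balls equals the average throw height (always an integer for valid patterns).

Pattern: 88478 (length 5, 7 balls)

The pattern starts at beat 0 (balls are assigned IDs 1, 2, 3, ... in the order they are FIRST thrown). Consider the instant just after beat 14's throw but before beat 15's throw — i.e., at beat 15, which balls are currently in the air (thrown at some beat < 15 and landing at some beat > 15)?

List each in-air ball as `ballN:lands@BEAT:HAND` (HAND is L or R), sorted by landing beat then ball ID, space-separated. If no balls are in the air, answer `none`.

Beat 0 (L): throw ball1 h=8 -> lands@8:L; in-air after throw: [b1@8:L]
Beat 1 (R): throw ball2 h=8 -> lands@9:R; in-air after throw: [b1@8:L b2@9:R]
Beat 2 (L): throw ball3 h=4 -> lands@6:L; in-air after throw: [b3@6:L b1@8:L b2@9:R]
Beat 3 (R): throw ball4 h=7 -> lands@10:L; in-air after throw: [b3@6:L b1@8:L b2@9:R b4@10:L]
Beat 4 (L): throw ball5 h=8 -> lands@12:L; in-air after throw: [b3@6:L b1@8:L b2@9:R b4@10:L b5@12:L]
Beat 5 (R): throw ball6 h=8 -> lands@13:R; in-air after throw: [b3@6:L b1@8:L b2@9:R b4@10:L b5@12:L b6@13:R]
Beat 6 (L): throw ball3 h=8 -> lands@14:L; in-air after throw: [b1@8:L b2@9:R b4@10:L b5@12:L b6@13:R b3@14:L]
Beat 7 (R): throw ball7 h=4 -> lands@11:R; in-air after throw: [b1@8:L b2@9:R b4@10:L b7@11:R b5@12:L b6@13:R b3@14:L]
Beat 8 (L): throw ball1 h=7 -> lands@15:R; in-air after throw: [b2@9:R b4@10:L b7@11:R b5@12:L b6@13:R b3@14:L b1@15:R]
Beat 9 (R): throw ball2 h=8 -> lands@17:R; in-air after throw: [b4@10:L b7@11:R b5@12:L b6@13:R b3@14:L b1@15:R b2@17:R]
Beat 10 (L): throw ball4 h=8 -> lands@18:L; in-air after throw: [b7@11:R b5@12:L b6@13:R b3@14:L b1@15:R b2@17:R b4@18:L]
Beat 11 (R): throw ball7 h=8 -> lands@19:R; in-air after throw: [b5@12:L b6@13:R b3@14:L b1@15:R b2@17:R b4@18:L b7@19:R]
Beat 12 (L): throw ball5 h=4 -> lands@16:L; in-air after throw: [b6@13:R b3@14:L b1@15:R b5@16:L b2@17:R b4@18:L b7@19:R]
Beat 13 (R): throw ball6 h=7 -> lands@20:L; in-air after throw: [b3@14:L b1@15:R b5@16:L b2@17:R b4@18:L b7@19:R b6@20:L]
Beat 14 (L): throw ball3 h=8 -> lands@22:L; in-air after throw: [b1@15:R b5@16:L b2@17:R b4@18:L b7@19:R b6@20:L b3@22:L]
Beat 15 (R): throw ball1 h=8 -> lands@23:R; in-air after throw: [b5@16:L b2@17:R b4@18:L b7@19:R b6@20:L b3@22:L b1@23:R]

Answer: ball5:lands@16:L ball2:lands@17:R ball4:lands@18:L ball7:lands@19:R ball6:lands@20:L ball3:lands@22:L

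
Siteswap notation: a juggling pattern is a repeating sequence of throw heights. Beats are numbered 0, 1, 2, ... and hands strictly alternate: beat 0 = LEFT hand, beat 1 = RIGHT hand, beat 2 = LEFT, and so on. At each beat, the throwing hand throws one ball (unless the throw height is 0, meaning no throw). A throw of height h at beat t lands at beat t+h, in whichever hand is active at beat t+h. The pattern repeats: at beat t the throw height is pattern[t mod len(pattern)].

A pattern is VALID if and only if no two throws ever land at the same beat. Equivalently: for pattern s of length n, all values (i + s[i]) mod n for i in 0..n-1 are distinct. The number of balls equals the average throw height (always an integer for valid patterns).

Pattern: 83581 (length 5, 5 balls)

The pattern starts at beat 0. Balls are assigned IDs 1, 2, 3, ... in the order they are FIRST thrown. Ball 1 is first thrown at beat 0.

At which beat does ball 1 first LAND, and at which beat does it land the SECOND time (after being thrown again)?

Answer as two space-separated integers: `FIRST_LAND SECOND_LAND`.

Beat 0 (L): throw ball1 h=8 -> lands@8:L; in-air after throw: [b1@8:L]
Beat 1 (R): throw ball2 h=3 -> lands@4:L; in-air after throw: [b2@4:L b1@8:L]
Beat 2 (L): throw ball3 h=5 -> lands@7:R; in-air after throw: [b2@4:L b3@7:R b1@8:L]
Beat 3 (R): throw ball4 h=8 -> lands@11:R; in-air after throw: [b2@4:L b3@7:R b1@8:L b4@11:R]
Beat 4 (L): throw ball2 h=1 -> lands@5:R; in-air after throw: [b2@5:R b3@7:R b1@8:L b4@11:R]
Beat 5 (R): throw ball2 h=8 -> lands@13:R; in-air after throw: [b3@7:R b1@8:L b4@11:R b2@13:R]
Beat 6 (L): throw ball5 h=3 -> lands@9:R; in-air after throw: [b3@7:R b1@8:L b5@9:R b4@11:R b2@13:R]
Beat 7 (R): throw ball3 h=5 -> lands@12:L; in-air after throw: [b1@8:L b5@9:R b4@11:R b3@12:L b2@13:R]
Beat 8 (L): throw ball1 h=8 -> lands@16:L; in-air after throw: [b5@9:R b4@11:R b3@12:L b2@13:R b1@16:L]
Beat 9 (R): throw ball5 h=1 -> lands@10:L; in-air after throw: [b5@10:L b4@11:R b3@12:L b2@13:R b1@16:L]
Beat 10 (L): throw ball5 h=8 -> lands@18:L; in-air after throw: [b4@11:R b3@12:L b2@13:R b1@16:L b5@18:L]
Beat 11 (R): throw ball4 h=3 -> lands@14:L; in-air after throw: [b3@12:L b2@13:R b4@14:L b1@16:L b5@18:L]
Beat 12 (L): throw ball3 h=5 -> lands@17:R; in-air after throw: [b2@13:R b4@14:L b1@16:L b3@17:R b5@18:L]
Ball 1: thrown@0 h=8 -> first land @8; rethrown@8 h=8 -> second land @16

Answer: 8 16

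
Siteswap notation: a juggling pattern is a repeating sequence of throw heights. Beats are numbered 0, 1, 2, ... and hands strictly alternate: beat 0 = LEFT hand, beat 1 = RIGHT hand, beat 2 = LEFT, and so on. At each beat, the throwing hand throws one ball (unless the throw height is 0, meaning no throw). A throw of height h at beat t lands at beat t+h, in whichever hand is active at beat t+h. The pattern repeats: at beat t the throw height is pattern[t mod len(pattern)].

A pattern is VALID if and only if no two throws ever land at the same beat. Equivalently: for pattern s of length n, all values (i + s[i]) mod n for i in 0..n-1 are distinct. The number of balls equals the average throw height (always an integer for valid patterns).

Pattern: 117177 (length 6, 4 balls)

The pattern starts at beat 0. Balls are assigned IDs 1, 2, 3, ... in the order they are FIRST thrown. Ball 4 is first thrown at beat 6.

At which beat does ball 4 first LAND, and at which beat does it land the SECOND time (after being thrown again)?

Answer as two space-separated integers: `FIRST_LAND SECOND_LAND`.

Beat 0 (L): throw ball1 h=1 -> lands@1:R; in-air after throw: [b1@1:R]
Beat 1 (R): throw ball1 h=1 -> lands@2:L; in-air after throw: [b1@2:L]
Beat 2 (L): throw ball1 h=7 -> lands@9:R; in-air after throw: [b1@9:R]
Beat 3 (R): throw ball2 h=1 -> lands@4:L; in-air after throw: [b2@4:L b1@9:R]
Beat 4 (L): throw ball2 h=7 -> lands@11:R; in-air after throw: [b1@9:R b2@11:R]
Beat 5 (R): throw ball3 h=7 -> lands@12:L; in-air after throw: [b1@9:R b2@11:R b3@12:L]
Beat 6 (L): throw ball4 h=1 -> lands@7:R; in-air after throw: [b4@7:R b1@9:R b2@11:R b3@12:L]
Beat 7 (R): throw ball4 h=1 -> lands@8:L; in-air after throw: [b4@8:L b1@9:R b2@11:R b3@12:L]
Beat 8 (L): throw ball4 h=7 -> lands@15:R; in-air after throw: [b1@9:R b2@11:R b3@12:L b4@15:R]
Ball 4: thrown@6 h=1 -> first land @7; rethrown@7 h=1 -> second land @8

Answer: 7 8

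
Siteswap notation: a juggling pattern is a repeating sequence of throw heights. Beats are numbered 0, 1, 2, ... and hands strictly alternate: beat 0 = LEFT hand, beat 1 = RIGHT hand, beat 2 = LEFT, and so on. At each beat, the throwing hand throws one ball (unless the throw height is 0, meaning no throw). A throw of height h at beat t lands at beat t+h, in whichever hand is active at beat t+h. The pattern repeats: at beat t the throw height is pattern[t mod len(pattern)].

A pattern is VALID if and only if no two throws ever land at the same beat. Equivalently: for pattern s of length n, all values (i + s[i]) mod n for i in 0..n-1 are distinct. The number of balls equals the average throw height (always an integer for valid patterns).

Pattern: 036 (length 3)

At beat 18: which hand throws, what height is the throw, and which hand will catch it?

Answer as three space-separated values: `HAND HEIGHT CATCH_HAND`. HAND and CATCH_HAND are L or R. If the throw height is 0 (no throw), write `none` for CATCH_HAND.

Beat 18: 18 mod 2 = 0, so hand = L
Throw height = pattern[18 mod 3] = pattern[0] = 0

Answer: L 0 none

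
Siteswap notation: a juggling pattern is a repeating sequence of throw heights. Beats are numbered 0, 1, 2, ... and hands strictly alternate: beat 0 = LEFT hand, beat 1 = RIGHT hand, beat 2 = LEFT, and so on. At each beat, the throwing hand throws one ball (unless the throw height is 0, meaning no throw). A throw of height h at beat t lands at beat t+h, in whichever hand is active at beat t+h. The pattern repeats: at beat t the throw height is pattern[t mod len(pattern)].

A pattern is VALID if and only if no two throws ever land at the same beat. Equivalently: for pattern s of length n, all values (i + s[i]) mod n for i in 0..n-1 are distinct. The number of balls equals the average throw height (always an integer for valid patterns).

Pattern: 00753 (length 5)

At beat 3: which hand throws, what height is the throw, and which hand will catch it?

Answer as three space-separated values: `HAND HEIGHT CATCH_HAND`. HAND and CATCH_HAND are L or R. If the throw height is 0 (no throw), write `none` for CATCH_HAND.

Answer: R 5 L

Derivation:
Beat 3: 3 mod 2 = 1, so hand = R
Throw height = pattern[3 mod 5] = pattern[3] = 5
Lands at beat 3+5=8, 8 mod 2 = 0, so catch hand = L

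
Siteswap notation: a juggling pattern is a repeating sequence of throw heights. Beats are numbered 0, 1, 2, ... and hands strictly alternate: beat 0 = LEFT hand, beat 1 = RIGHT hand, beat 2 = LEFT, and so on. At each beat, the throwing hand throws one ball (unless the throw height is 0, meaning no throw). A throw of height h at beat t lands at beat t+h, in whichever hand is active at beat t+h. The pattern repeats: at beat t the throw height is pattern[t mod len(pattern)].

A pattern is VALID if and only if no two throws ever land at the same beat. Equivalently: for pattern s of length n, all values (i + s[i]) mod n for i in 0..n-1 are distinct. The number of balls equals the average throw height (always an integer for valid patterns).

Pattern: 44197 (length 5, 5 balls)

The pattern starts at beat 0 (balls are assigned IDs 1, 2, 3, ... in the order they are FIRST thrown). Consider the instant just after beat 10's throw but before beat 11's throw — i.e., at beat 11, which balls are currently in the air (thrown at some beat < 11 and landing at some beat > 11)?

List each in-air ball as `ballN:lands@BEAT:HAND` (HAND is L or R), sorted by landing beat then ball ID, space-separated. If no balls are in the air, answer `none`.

Answer: ball3:lands@12:L ball4:lands@14:L ball2:lands@16:L ball5:lands@17:R

Derivation:
Beat 0 (L): throw ball1 h=4 -> lands@4:L; in-air after throw: [b1@4:L]
Beat 1 (R): throw ball2 h=4 -> lands@5:R; in-air after throw: [b1@4:L b2@5:R]
Beat 2 (L): throw ball3 h=1 -> lands@3:R; in-air after throw: [b3@3:R b1@4:L b2@5:R]
Beat 3 (R): throw ball3 h=9 -> lands@12:L; in-air after throw: [b1@4:L b2@5:R b3@12:L]
Beat 4 (L): throw ball1 h=7 -> lands@11:R; in-air after throw: [b2@5:R b1@11:R b3@12:L]
Beat 5 (R): throw ball2 h=4 -> lands@9:R; in-air after throw: [b2@9:R b1@11:R b3@12:L]
Beat 6 (L): throw ball4 h=4 -> lands@10:L; in-air after throw: [b2@9:R b4@10:L b1@11:R b3@12:L]
Beat 7 (R): throw ball5 h=1 -> lands@8:L; in-air after throw: [b5@8:L b2@9:R b4@10:L b1@11:R b3@12:L]
Beat 8 (L): throw ball5 h=9 -> lands@17:R; in-air after throw: [b2@9:R b4@10:L b1@11:R b3@12:L b5@17:R]
Beat 9 (R): throw ball2 h=7 -> lands@16:L; in-air after throw: [b4@10:L b1@11:R b3@12:L b2@16:L b5@17:R]
Beat 10 (L): throw ball4 h=4 -> lands@14:L; in-air after throw: [b1@11:R b3@12:L b4@14:L b2@16:L b5@17:R]
Beat 11 (R): throw ball1 h=4 -> lands@15:R; in-air after throw: [b3@12:L b4@14:L b1@15:R b2@16:L b5@17:R]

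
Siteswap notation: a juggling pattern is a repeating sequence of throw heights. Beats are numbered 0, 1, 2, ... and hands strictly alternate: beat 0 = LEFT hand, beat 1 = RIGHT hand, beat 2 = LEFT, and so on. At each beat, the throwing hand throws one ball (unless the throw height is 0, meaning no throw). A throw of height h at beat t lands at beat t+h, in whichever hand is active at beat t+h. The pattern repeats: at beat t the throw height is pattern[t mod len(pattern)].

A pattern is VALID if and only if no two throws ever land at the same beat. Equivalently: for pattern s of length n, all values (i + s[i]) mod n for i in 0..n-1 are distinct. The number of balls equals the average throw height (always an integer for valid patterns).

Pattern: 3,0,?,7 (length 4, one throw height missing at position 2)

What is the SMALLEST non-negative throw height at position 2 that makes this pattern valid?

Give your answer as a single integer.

Answer: 2

Derivation:
i=0: (0 + 3) mod 4 = 3
i=1: (1 + 0) mod 4 = 1
i=2: s[i]=? (unknown)
i=3: (3 + 7) mod 4 = 2
Known residues: [1, 2, 3]; need a permutation of 0..3, so missing residue r = 0
Need (2 + s) mod 4 = 0; smallest s = (0 - 2) mod 4 = 2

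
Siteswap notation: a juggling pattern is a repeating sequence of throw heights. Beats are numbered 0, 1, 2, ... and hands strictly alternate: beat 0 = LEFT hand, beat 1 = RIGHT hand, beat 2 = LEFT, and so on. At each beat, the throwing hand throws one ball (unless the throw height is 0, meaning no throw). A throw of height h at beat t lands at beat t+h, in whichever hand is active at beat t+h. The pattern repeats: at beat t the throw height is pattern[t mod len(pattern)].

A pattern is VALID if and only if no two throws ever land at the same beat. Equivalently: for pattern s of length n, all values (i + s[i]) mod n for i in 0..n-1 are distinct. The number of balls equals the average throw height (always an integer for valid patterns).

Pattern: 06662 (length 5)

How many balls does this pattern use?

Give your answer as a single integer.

Pattern = [0, 6, 6, 6, 2], length n = 5
  position 0: throw height = 0, running sum = 0
  position 1: throw height = 6, running sum = 6
  position 2: throw height = 6, running sum = 12
  position 3: throw height = 6, running sum = 18
  position 4: throw height = 2, running sum = 20
Total sum = 20; balls = sum / n = 20 / 5 = 4

Answer: 4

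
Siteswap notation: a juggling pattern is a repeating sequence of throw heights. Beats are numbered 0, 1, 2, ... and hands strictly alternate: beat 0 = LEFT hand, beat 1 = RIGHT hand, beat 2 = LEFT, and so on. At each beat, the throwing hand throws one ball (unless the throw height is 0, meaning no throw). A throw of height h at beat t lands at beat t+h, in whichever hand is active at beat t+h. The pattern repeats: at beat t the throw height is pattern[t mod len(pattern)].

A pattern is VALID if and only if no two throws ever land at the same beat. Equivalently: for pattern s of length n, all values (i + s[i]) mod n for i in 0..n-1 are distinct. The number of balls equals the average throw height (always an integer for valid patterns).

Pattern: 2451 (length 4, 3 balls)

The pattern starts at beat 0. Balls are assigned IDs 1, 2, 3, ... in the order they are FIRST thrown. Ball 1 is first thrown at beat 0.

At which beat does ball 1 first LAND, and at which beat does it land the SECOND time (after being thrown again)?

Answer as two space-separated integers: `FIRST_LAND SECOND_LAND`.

Beat 0 (L): throw ball1 h=2 -> lands@2:L; in-air after throw: [b1@2:L]
Beat 1 (R): throw ball2 h=4 -> lands@5:R; in-air after throw: [b1@2:L b2@5:R]
Beat 2 (L): throw ball1 h=5 -> lands@7:R; in-air after throw: [b2@5:R b1@7:R]
Beat 3 (R): throw ball3 h=1 -> lands@4:L; in-air after throw: [b3@4:L b2@5:R b1@7:R]
Beat 4 (L): throw ball3 h=2 -> lands@6:L; in-air after throw: [b2@5:R b3@6:L b1@7:R]
Beat 5 (R): throw ball2 h=4 -> lands@9:R; in-air after throw: [b3@6:L b1@7:R b2@9:R]
Beat 6 (L): throw ball3 h=5 -> lands@11:R; in-air after throw: [b1@7:R b2@9:R b3@11:R]
Beat 7 (R): throw ball1 h=1 -> lands@8:L; in-air after throw: [b1@8:L b2@9:R b3@11:R]
Ball 1: thrown@0 h=2 -> first land @2; rethrown@2 h=5 -> second land @7

Answer: 2 7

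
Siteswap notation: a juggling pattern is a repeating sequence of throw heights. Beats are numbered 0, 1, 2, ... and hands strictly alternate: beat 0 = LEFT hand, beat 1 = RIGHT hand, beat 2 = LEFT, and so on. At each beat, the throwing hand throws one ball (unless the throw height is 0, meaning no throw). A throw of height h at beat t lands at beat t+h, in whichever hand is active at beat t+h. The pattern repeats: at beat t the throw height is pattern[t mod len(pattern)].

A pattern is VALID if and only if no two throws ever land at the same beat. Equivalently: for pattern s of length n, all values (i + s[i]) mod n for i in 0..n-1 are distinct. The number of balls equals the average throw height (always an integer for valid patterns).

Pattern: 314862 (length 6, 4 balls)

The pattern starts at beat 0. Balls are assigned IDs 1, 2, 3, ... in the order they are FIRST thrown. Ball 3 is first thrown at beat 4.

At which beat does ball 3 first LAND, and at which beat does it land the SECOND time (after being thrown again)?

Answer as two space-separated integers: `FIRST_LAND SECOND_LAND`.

Beat 0 (L): throw ball1 h=3 -> lands@3:R; in-air after throw: [b1@3:R]
Beat 1 (R): throw ball2 h=1 -> lands@2:L; in-air after throw: [b2@2:L b1@3:R]
Beat 2 (L): throw ball2 h=4 -> lands@6:L; in-air after throw: [b1@3:R b2@6:L]
Beat 3 (R): throw ball1 h=8 -> lands@11:R; in-air after throw: [b2@6:L b1@11:R]
Beat 4 (L): throw ball3 h=6 -> lands@10:L; in-air after throw: [b2@6:L b3@10:L b1@11:R]
Beat 5 (R): throw ball4 h=2 -> lands@7:R; in-air after throw: [b2@6:L b4@7:R b3@10:L b1@11:R]
Beat 6 (L): throw ball2 h=3 -> lands@9:R; in-air after throw: [b4@7:R b2@9:R b3@10:L b1@11:R]
Beat 7 (R): throw ball4 h=1 -> lands@8:L; in-air after throw: [b4@8:L b2@9:R b3@10:L b1@11:R]
Beat 8 (L): throw ball4 h=4 -> lands@12:L; in-air after throw: [b2@9:R b3@10:L b1@11:R b4@12:L]
Beat 9 (R): throw ball2 h=8 -> lands@17:R; in-air after throw: [b3@10:L b1@11:R b4@12:L b2@17:R]
Beat 10 (L): throw ball3 h=6 -> lands@16:L; in-air after throw: [b1@11:R b4@12:L b3@16:L b2@17:R]
Beat 11 (R): throw ball1 h=2 -> lands@13:R; in-air after throw: [b4@12:L b1@13:R b3@16:L b2@17:R]
Ball 3: thrown@4 h=6 -> first land @10; rethrown@10 h=6 -> second land @16

Answer: 10 16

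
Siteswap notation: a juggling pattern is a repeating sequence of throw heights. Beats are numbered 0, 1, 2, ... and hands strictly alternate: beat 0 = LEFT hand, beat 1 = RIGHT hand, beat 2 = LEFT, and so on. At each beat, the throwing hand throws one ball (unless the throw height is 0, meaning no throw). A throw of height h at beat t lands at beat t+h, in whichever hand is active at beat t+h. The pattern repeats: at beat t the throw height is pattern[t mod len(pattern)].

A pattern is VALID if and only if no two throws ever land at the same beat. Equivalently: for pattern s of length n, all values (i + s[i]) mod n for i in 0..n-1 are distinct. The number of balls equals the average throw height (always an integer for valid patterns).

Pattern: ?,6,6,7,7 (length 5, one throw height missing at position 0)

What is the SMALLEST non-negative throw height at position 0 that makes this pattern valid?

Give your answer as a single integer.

Answer: 4

Derivation:
i=0: s[i]=? (unknown)
i=1: (1 + 6) mod 5 = 2
i=2: (2 + 6) mod 5 = 3
i=3: (3 + 7) mod 5 = 0
i=4: (4 + 7) mod 5 = 1
Known residues: [0, 1, 2, 3]; need a permutation of 0..4, so missing residue r = 4
Need (0 + s) mod 5 = 4; smallest s = (4 - 0) mod 5 = 4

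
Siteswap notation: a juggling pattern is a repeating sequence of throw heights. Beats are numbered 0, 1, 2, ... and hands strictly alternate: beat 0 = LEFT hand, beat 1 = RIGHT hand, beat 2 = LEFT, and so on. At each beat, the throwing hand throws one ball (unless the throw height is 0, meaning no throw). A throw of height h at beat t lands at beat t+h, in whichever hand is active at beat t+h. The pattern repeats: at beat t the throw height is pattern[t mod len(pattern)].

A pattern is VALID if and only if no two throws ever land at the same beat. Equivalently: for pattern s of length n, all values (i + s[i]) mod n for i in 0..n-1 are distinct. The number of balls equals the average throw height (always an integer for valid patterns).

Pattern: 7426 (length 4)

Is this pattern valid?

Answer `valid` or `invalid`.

Answer: invalid

Derivation:
i=0: (i + s[i]) mod n = (0 + 7) mod 4 = 3
i=1: (i + s[i]) mod n = (1 + 4) mod 4 = 1
i=2: (i + s[i]) mod n = (2 + 2) mod 4 = 0
i=3: (i + s[i]) mod n = (3 + 6) mod 4 = 1
Residues: [3, 1, 0, 1], distinct: False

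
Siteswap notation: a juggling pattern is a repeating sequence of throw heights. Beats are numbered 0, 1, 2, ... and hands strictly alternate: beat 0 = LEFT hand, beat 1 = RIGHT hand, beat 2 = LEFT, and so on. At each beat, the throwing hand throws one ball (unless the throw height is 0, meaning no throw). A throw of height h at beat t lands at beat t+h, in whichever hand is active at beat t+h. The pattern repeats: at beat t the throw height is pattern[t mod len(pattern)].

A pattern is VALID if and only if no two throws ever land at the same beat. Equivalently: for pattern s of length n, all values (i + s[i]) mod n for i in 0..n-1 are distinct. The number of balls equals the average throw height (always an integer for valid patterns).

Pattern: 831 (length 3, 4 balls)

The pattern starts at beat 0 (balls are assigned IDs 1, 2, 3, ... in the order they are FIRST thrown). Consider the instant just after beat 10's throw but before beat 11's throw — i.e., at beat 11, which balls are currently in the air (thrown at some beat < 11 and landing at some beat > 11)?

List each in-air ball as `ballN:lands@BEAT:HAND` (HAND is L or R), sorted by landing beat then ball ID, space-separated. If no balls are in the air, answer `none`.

Answer: ball2:lands@13:R ball4:lands@14:L ball1:lands@17:R

Derivation:
Beat 0 (L): throw ball1 h=8 -> lands@8:L; in-air after throw: [b1@8:L]
Beat 1 (R): throw ball2 h=3 -> lands@4:L; in-air after throw: [b2@4:L b1@8:L]
Beat 2 (L): throw ball3 h=1 -> lands@3:R; in-air after throw: [b3@3:R b2@4:L b1@8:L]
Beat 3 (R): throw ball3 h=8 -> lands@11:R; in-air after throw: [b2@4:L b1@8:L b3@11:R]
Beat 4 (L): throw ball2 h=3 -> lands@7:R; in-air after throw: [b2@7:R b1@8:L b3@11:R]
Beat 5 (R): throw ball4 h=1 -> lands@6:L; in-air after throw: [b4@6:L b2@7:R b1@8:L b3@11:R]
Beat 6 (L): throw ball4 h=8 -> lands@14:L; in-air after throw: [b2@7:R b1@8:L b3@11:R b4@14:L]
Beat 7 (R): throw ball2 h=3 -> lands@10:L; in-air after throw: [b1@8:L b2@10:L b3@11:R b4@14:L]
Beat 8 (L): throw ball1 h=1 -> lands@9:R; in-air after throw: [b1@9:R b2@10:L b3@11:R b4@14:L]
Beat 9 (R): throw ball1 h=8 -> lands@17:R; in-air after throw: [b2@10:L b3@11:R b4@14:L b1@17:R]
Beat 10 (L): throw ball2 h=3 -> lands@13:R; in-air after throw: [b3@11:R b2@13:R b4@14:L b1@17:R]
Beat 11 (R): throw ball3 h=1 -> lands@12:L; in-air after throw: [b3@12:L b2@13:R b4@14:L b1@17:R]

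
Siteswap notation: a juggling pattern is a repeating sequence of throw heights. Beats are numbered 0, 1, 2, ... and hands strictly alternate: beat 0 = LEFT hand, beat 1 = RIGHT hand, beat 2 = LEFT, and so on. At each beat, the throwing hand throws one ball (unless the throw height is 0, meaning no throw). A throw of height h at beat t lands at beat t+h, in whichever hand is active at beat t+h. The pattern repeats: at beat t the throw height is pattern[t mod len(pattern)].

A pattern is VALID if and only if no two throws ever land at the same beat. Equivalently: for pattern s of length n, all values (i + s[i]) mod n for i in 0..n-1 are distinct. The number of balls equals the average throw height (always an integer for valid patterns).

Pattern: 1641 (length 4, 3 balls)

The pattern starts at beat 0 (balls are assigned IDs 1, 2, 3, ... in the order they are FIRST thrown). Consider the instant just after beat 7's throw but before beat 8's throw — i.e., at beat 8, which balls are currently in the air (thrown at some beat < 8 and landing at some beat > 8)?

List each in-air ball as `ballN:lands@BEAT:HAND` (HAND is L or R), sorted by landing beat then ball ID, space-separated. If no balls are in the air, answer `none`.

Beat 0 (L): throw ball1 h=1 -> lands@1:R; in-air after throw: [b1@1:R]
Beat 1 (R): throw ball1 h=6 -> lands@7:R; in-air after throw: [b1@7:R]
Beat 2 (L): throw ball2 h=4 -> lands@6:L; in-air after throw: [b2@6:L b1@7:R]
Beat 3 (R): throw ball3 h=1 -> lands@4:L; in-air after throw: [b3@4:L b2@6:L b1@7:R]
Beat 4 (L): throw ball3 h=1 -> lands@5:R; in-air after throw: [b3@5:R b2@6:L b1@7:R]
Beat 5 (R): throw ball3 h=6 -> lands@11:R; in-air after throw: [b2@6:L b1@7:R b3@11:R]
Beat 6 (L): throw ball2 h=4 -> lands@10:L; in-air after throw: [b1@7:R b2@10:L b3@11:R]
Beat 7 (R): throw ball1 h=1 -> lands@8:L; in-air after throw: [b1@8:L b2@10:L b3@11:R]
Beat 8 (L): throw ball1 h=1 -> lands@9:R; in-air after throw: [b1@9:R b2@10:L b3@11:R]

Answer: ball2:lands@10:L ball3:lands@11:R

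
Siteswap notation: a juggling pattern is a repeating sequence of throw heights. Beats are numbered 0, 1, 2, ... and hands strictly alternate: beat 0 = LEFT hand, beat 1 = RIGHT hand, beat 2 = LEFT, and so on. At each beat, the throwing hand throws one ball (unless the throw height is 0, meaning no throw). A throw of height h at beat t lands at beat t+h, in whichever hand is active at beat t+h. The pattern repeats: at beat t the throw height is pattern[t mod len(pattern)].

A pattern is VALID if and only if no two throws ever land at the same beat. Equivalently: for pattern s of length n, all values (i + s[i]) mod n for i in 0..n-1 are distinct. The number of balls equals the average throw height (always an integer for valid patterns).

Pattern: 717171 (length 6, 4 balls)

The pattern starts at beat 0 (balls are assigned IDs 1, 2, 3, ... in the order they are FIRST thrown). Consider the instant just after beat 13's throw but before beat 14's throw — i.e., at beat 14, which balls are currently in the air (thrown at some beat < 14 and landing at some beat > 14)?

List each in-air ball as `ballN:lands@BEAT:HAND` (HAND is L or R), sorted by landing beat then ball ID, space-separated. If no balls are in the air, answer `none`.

Answer: ball1:lands@15:R ball2:lands@17:R ball3:lands@19:R

Derivation:
Beat 0 (L): throw ball1 h=7 -> lands@7:R; in-air after throw: [b1@7:R]
Beat 1 (R): throw ball2 h=1 -> lands@2:L; in-air after throw: [b2@2:L b1@7:R]
Beat 2 (L): throw ball2 h=7 -> lands@9:R; in-air after throw: [b1@7:R b2@9:R]
Beat 3 (R): throw ball3 h=1 -> lands@4:L; in-air after throw: [b3@4:L b1@7:R b2@9:R]
Beat 4 (L): throw ball3 h=7 -> lands@11:R; in-air after throw: [b1@7:R b2@9:R b3@11:R]
Beat 5 (R): throw ball4 h=1 -> lands@6:L; in-air after throw: [b4@6:L b1@7:R b2@9:R b3@11:R]
Beat 6 (L): throw ball4 h=7 -> lands@13:R; in-air after throw: [b1@7:R b2@9:R b3@11:R b4@13:R]
Beat 7 (R): throw ball1 h=1 -> lands@8:L; in-air after throw: [b1@8:L b2@9:R b3@11:R b4@13:R]
Beat 8 (L): throw ball1 h=7 -> lands@15:R; in-air after throw: [b2@9:R b3@11:R b4@13:R b1@15:R]
Beat 9 (R): throw ball2 h=1 -> lands@10:L; in-air after throw: [b2@10:L b3@11:R b4@13:R b1@15:R]
Beat 10 (L): throw ball2 h=7 -> lands@17:R; in-air after throw: [b3@11:R b4@13:R b1@15:R b2@17:R]
Beat 11 (R): throw ball3 h=1 -> lands@12:L; in-air after throw: [b3@12:L b4@13:R b1@15:R b2@17:R]
Beat 12 (L): throw ball3 h=7 -> lands@19:R; in-air after throw: [b4@13:R b1@15:R b2@17:R b3@19:R]
Beat 13 (R): throw ball4 h=1 -> lands@14:L; in-air after throw: [b4@14:L b1@15:R b2@17:R b3@19:R]
Beat 14 (L): throw ball4 h=7 -> lands@21:R; in-air after throw: [b1@15:R b2@17:R b3@19:R b4@21:R]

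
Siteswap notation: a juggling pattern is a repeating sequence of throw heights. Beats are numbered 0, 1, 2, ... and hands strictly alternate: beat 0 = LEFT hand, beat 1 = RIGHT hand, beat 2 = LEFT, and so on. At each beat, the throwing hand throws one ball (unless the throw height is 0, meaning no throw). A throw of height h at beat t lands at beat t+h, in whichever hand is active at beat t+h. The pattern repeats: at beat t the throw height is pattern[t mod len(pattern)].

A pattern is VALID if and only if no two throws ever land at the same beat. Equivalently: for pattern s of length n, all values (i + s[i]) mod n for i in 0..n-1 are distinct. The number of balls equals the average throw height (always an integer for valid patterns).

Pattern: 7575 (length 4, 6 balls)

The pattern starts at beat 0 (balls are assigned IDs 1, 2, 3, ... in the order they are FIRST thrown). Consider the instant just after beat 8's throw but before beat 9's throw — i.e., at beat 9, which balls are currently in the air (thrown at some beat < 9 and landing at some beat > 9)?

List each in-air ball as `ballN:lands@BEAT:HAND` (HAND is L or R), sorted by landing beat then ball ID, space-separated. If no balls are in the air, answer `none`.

Beat 0 (L): throw ball1 h=7 -> lands@7:R; in-air after throw: [b1@7:R]
Beat 1 (R): throw ball2 h=5 -> lands@6:L; in-air after throw: [b2@6:L b1@7:R]
Beat 2 (L): throw ball3 h=7 -> lands@9:R; in-air after throw: [b2@6:L b1@7:R b3@9:R]
Beat 3 (R): throw ball4 h=5 -> lands@8:L; in-air after throw: [b2@6:L b1@7:R b4@8:L b3@9:R]
Beat 4 (L): throw ball5 h=7 -> lands@11:R; in-air after throw: [b2@6:L b1@7:R b4@8:L b3@9:R b5@11:R]
Beat 5 (R): throw ball6 h=5 -> lands@10:L; in-air after throw: [b2@6:L b1@7:R b4@8:L b3@9:R b6@10:L b5@11:R]
Beat 6 (L): throw ball2 h=7 -> lands@13:R; in-air after throw: [b1@7:R b4@8:L b3@9:R b6@10:L b5@11:R b2@13:R]
Beat 7 (R): throw ball1 h=5 -> lands@12:L; in-air after throw: [b4@8:L b3@9:R b6@10:L b5@11:R b1@12:L b2@13:R]
Beat 8 (L): throw ball4 h=7 -> lands@15:R; in-air after throw: [b3@9:R b6@10:L b5@11:R b1@12:L b2@13:R b4@15:R]
Beat 9 (R): throw ball3 h=5 -> lands@14:L; in-air after throw: [b6@10:L b5@11:R b1@12:L b2@13:R b3@14:L b4@15:R]

Answer: ball6:lands@10:L ball5:lands@11:R ball1:lands@12:L ball2:lands@13:R ball4:lands@15:R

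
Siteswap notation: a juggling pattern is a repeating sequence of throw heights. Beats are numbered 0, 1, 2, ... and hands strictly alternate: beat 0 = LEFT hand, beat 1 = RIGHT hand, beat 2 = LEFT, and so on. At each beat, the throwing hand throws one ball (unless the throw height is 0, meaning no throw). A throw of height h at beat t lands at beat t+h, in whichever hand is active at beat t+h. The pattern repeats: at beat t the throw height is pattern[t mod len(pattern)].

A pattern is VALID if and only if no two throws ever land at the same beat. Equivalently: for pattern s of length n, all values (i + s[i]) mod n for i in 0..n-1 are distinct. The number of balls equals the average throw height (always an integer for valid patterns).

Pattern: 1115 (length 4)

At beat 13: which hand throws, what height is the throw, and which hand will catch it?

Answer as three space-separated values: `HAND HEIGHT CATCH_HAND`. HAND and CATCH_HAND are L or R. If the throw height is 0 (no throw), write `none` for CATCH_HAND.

Answer: R 1 L

Derivation:
Beat 13: 13 mod 2 = 1, so hand = R
Throw height = pattern[13 mod 4] = pattern[1] = 1
Lands at beat 13+1=14, 14 mod 2 = 0, so catch hand = L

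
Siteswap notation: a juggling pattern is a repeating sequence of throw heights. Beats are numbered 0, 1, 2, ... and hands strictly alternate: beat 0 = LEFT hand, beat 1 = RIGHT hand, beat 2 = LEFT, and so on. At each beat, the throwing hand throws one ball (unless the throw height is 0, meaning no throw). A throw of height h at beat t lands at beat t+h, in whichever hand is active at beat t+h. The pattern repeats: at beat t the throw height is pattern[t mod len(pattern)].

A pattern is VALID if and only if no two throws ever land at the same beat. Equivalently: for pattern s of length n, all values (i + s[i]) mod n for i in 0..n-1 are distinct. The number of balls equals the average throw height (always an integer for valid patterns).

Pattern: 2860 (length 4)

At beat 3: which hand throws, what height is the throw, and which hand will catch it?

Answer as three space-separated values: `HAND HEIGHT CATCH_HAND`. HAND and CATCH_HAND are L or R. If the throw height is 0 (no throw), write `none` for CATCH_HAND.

Answer: R 0 none

Derivation:
Beat 3: 3 mod 2 = 1, so hand = R
Throw height = pattern[3 mod 4] = pattern[3] = 0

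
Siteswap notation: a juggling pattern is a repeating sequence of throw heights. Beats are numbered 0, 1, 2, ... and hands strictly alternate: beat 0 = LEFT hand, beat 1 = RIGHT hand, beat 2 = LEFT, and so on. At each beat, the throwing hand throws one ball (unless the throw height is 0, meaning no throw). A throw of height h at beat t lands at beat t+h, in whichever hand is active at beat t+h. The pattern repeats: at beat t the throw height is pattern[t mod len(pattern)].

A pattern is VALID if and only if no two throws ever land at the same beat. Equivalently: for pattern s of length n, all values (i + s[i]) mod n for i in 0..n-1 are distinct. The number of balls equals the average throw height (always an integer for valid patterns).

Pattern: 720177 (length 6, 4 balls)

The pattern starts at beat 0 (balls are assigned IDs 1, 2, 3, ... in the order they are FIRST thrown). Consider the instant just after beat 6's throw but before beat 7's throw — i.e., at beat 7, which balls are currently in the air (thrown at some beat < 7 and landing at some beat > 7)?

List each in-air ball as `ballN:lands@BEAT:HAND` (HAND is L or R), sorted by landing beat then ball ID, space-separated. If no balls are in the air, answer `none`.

Answer: ball2:lands@11:R ball3:lands@12:L ball4:lands@13:R

Derivation:
Beat 0 (L): throw ball1 h=7 -> lands@7:R; in-air after throw: [b1@7:R]
Beat 1 (R): throw ball2 h=2 -> lands@3:R; in-air after throw: [b2@3:R b1@7:R]
Beat 3 (R): throw ball2 h=1 -> lands@4:L; in-air after throw: [b2@4:L b1@7:R]
Beat 4 (L): throw ball2 h=7 -> lands@11:R; in-air after throw: [b1@7:R b2@11:R]
Beat 5 (R): throw ball3 h=7 -> lands@12:L; in-air after throw: [b1@7:R b2@11:R b3@12:L]
Beat 6 (L): throw ball4 h=7 -> lands@13:R; in-air after throw: [b1@7:R b2@11:R b3@12:L b4@13:R]
Beat 7 (R): throw ball1 h=2 -> lands@9:R; in-air after throw: [b1@9:R b2@11:R b3@12:L b4@13:R]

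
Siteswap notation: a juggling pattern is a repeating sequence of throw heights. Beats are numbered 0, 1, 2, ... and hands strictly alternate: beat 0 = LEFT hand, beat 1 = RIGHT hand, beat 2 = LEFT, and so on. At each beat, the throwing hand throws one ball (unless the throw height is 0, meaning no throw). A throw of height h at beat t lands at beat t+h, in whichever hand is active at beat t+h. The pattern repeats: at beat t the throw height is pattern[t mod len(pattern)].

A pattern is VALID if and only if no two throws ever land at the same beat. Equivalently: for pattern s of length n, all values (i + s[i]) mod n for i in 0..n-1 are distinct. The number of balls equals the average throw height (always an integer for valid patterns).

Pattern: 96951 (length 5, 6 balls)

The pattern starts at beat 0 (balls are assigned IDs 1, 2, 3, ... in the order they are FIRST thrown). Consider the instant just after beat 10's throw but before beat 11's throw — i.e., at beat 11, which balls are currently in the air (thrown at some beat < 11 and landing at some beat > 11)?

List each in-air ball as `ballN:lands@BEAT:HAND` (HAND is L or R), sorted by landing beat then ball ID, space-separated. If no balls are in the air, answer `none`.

Answer: ball6:lands@12:L ball4:lands@13:R ball5:lands@14:L ball2:lands@16:L ball1:lands@19:R

Derivation:
Beat 0 (L): throw ball1 h=9 -> lands@9:R; in-air after throw: [b1@9:R]
Beat 1 (R): throw ball2 h=6 -> lands@7:R; in-air after throw: [b2@7:R b1@9:R]
Beat 2 (L): throw ball3 h=9 -> lands@11:R; in-air after throw: [b2@7:R b1@9:R b3@11:R]
Beat 3 (R): throw ball4 h=5 -> lands@8:L; in-air after throw: [b2@7:R b4@8:L b1@9:R b3@11:R]
Beat 4 (L): throw ball5 h=1 -> lands@5:R; in-air after throw: [b5@5:R b2@7:R b4@8:L b1@9:R b3@11:R]
Beat 5 (R): throw ball5 h=9 -> lands@14:L; in-air after throw: [b2@7:R b4@8:L b1@9:R b3@11:R b5@14:L]
Beat 6 (L): throw ball6 h=6 -> lands@12:L; in-air after throw: [b2@7:R b4@8:L b1@9:R b3@11:R b6@12:L b5@14:L]
Beat 7 (R): throw ball2 h=9 -> lands@16:L; in-air after throw: [b4@8:L b1@9:R b3@11:R b6@12:L b5@14:L b2@16:L]
Beat 8 (L): throw ball4 h=5 -> lands@13:R; in-air after throw: [b1@9:R b3@11:R b6@12:L b4@13:R b5@14:L b2@16:L]
Beat 9 (R): throw ball1 h=1 -> lands@10:L; in-air after throw: [b1@10:L b3@11:R b6@12:L b4@13:R b5@14:L b2@16:L]
Beat 10 (L): throw ball1 h=9 -> lands@19:R; in-air after throw: [b3@11:R b6@12:L b4@13:R b5@14:L b2@16:L b1@19:R]
Beat 11 (R): throw ball3 h=6 -> lands@17:R; in-air after throw: [b6@12:L b4@13:R b5@14:L b2@16:L b3@17:R b1@19:R]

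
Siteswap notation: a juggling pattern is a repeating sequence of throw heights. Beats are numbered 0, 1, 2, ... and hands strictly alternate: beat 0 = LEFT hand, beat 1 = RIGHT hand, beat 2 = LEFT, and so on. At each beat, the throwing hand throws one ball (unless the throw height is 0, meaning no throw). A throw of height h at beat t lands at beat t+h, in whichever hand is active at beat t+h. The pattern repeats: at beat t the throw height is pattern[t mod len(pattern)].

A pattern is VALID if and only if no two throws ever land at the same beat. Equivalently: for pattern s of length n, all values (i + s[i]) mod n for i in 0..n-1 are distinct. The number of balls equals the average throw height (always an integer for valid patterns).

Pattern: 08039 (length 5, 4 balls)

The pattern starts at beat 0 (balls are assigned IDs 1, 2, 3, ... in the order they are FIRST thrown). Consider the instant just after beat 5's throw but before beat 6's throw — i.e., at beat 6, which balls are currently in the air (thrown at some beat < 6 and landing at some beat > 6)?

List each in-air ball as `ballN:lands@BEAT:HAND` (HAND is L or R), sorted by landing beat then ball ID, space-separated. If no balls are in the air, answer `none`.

Beat 1 (R): throw ball1 h=8 -> lands@9:R; in-air after throw: [b1@9:R]
Beat 3 (R): throw ball2 h=3 -> lands@6:L; in-air after throw: [b2@6:L b1@9:R]
Beat 4 (L): throw ball3 h=9 -> lands@13:R; in-air after throw: [b2@6:L b1@9:R b3@13:R]
Beat 6 (L): throw ball2 h=8 -> lands@14:L; in-air after throw: [b1@9:R b3@13:R b2@14:L]

Answer: ball1:lands@9:R ball3:lands@13:R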